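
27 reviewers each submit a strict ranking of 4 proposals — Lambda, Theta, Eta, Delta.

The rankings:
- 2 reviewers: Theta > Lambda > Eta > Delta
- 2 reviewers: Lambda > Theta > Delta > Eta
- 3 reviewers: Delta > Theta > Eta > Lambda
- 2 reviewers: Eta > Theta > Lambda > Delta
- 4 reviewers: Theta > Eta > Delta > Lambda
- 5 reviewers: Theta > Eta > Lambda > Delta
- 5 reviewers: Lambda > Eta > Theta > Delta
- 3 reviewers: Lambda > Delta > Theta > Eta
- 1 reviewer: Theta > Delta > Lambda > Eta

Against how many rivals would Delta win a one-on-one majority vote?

Delta against each rival (27 reviewers):
Delta vs Lambda: Delta preferred on 3+4+1 = 8 ballots; Lambda wins 19–8.
Delta vs Theta: Theta wins 21–6.
Delta vs Eta: 9 to 18, Eta.
Delta beats no one; loses to Lambda, Theta, Eta — 0 pairwise wins.

0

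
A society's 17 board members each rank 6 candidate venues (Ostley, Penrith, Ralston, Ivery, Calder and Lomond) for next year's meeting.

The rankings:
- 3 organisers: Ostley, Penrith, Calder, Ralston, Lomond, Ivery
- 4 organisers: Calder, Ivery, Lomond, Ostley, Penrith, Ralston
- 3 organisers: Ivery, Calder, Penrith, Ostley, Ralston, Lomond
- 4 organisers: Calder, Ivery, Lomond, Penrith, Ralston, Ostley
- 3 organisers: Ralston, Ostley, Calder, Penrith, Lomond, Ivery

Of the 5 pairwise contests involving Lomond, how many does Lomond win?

Lomond against each rival (17 organisers):
Lomond vs Ostley: Ostley wins 9–8.
Lomond vs Penrith: Penrith, 9–8.
Lomond vs Ralston: Lomond preferred on 4+4 = 8 ballots; Ralston wins 9–8.
Lomond vs Ivery: Ivery, 11–6.
Lomond–Calder: Calder 17–0.
Lomond beats no one; loses to Ostley, Penrith, Ralston, Ivery, Calder — 0 pairwise wins.

0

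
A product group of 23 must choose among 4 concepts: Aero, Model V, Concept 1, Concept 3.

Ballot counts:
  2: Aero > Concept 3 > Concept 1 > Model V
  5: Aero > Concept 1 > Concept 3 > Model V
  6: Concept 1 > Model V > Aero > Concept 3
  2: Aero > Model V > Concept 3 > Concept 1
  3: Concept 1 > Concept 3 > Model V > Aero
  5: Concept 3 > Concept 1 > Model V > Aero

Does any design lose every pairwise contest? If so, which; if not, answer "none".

Head-to-head results (23 engineers):
Aero vs Model V: 9 to 14, Model V.
Aero vs Concept 1: Concept 1 wins 14–9.
Aero vs Concept 3: Aero preferred on 2+5+6+2 = 15 ballots; Aero wins 15–8.
Model V vs Concept 1: Concept 1 wins 21–2.
Model V vs Concept 3: 8 to 15, Concept 3.
Concept 1 vs Concept 3: Concept 1 preferred on 5+6+3 = 14 ballots; Concept 1 wins 14–9.
Each design has at least one pairwise win (Aero beats Concept 3; Model V beats Aero; Concept 1 beats Aero; Concept 3 beats Model V) — no Condorcet loser.

none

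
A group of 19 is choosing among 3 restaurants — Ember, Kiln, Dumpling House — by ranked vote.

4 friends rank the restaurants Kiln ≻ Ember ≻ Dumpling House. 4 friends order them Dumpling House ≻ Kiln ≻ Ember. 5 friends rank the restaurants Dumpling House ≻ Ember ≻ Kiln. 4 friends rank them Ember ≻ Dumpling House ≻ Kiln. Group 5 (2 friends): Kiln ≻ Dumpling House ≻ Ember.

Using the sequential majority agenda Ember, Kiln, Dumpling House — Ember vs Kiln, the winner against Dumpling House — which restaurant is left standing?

Dumpling House

Round 1: Ember vs Kiln — 9–10, Kiln advances.
Round 2: Kiln vs Dumpling House — 6–13, Dumpling House advances.
The agenda winner is Dumpling House.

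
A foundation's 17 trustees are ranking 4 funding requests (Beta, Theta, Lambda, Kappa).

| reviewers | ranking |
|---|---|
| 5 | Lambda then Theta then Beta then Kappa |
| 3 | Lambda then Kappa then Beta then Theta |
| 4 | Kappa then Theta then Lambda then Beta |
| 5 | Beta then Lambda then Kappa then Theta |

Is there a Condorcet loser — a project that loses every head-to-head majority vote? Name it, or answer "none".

Head-to-head results (17 reviewers):
Beta vs Theta: Theta wins 9–8.
Beta vs Lambda: Lambda, 12–5.
Beta vs Kappa: Beta, 10–7.
Theta vs Lambda: Lambda wins 13–4.
Theta–Kappa: Kappa 12–5.
Lambda vs Kappa: Lambda, 13–4.
No project is winless: Beta beats Kappa; Theta beats Beta; Lambda beats Beta; Kappa beats Theta. There is no Condorcet loser.

none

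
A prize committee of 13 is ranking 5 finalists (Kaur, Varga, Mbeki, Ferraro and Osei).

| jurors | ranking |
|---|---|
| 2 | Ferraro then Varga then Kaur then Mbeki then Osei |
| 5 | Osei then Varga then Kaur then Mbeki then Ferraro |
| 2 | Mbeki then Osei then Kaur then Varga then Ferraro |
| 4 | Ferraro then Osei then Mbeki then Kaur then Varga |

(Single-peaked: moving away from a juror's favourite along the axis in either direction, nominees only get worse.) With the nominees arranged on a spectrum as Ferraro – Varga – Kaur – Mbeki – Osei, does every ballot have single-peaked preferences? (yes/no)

no

Axis positions: Ferraro=1, Varga=2, Kaur=3, Mbeki=4, Osei=5.
Type 1 (peak Ferraro at position 1): ranking walks positions 1-2-3-4-5, expanding outward from the peak — single-peaked.
Type 2: ranking walks positions 5-2-3-4-1; Varga is ranked above Mbeki even though Mbeki lies between Varga and the peak Osei on the axis — preferences dip and rise again. Not single-peaked.
Type 3 (peak Mbeki at position 4): ranking walks positions 4-5-3-2-1, expanding outward from the peak — single-peaked.
Type 4: ranking walks positions 1-5-4-3-2; Osei is ranked above Varga even though Varga lies between Osei and the peak Ferraro on the axis — preferences dip and rise again. Not single-peaked.
Type 2 violates single-peakedness, so the profile is not single-peaked on this axis.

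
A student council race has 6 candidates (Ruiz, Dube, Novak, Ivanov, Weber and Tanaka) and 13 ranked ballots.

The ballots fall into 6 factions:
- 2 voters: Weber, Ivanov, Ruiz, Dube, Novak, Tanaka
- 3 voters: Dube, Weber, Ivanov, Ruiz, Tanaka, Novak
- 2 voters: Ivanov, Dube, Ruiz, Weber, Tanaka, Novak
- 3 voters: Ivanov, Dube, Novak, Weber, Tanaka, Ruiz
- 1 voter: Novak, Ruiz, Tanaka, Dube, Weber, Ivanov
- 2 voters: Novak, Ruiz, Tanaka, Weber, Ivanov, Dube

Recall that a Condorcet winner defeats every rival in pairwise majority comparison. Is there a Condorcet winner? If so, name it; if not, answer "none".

none

Check each pair by majority over 13 ballots:
Ruiz vs Dube: 5 to 8, Dube.
Ruiz vs Novak: 7 to 6, Ruiz.
Ruiz vs Ivanov: 3 to 10, Ivanov.
Ruiz vs Weber: Ruiz is ranked higher on 2+1+2 = 5 ballots, Weber on 8. Weber wins 8–5.
Ruiz vs Tanaka: 2+3+2+1+2 = 10 for Ruiz, 3 for Tanaka — Ruiz by 10–3.
Dube vs Novak: Dube is ranked higher on 2+3+2+3 = 10 ballots, Novak on 3. Dube wins 10–3.
Dube vs Ivanov: Dube preferred on 3+1 = 4 ballots; Ivanov wins 9–4.
Dube vs Weber: Dube is ranked higher on 3+2+3+1 = 9 ballots, Weber on 4. Dube wins 9–4.
Dube vs Tanaka: 2+3+2+3 = 10 for Dube, 3 for Tanaka — Dube by 10–3.
Novak vs Ivanov: Novak preferred on 1+2 = 3 ballots; Ivanov wins 10–3.
Novak vs Weber: Novak is ranked higher on 3+1+2 = 6 ballots, Weber on 7. Weber wins 7–6.
Novak vs Tanaka: 8 to 5, Novak.
Ivanov vs Weber: Ivanov preferred on 2+3 = 5 ballots; Weber wins 8–5.
Ivanov vs Tanaka: 10 to 3, Ivanov.
Weber vs Tanaka: 2+3+2+3 = 10 for Weber, 3 for Tanaka — Weber by 10–3.
No candidate is unbeaten: Ruiz loses to Dube; Dube loses to Ivanov; Novak loses to Ruiz; Ivanov loses to Weber; Weber loses to Dube; Tanaka loses to Ruiz. In particular Dube beats Weber beats Ivanov beats Dube is a majority cycle — no Condorcet winner exists.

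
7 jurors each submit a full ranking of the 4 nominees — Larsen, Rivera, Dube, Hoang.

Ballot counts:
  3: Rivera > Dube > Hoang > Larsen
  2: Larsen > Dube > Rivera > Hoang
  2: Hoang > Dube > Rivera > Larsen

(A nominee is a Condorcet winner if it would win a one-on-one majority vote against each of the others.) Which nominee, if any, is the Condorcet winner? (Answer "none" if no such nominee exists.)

Check each pair by majority over 7 ballots:
Larsen vs Rivera: Larsen preferred on 2 ballots; Rivera wins 5–2.
Larsen vs Dube: Larsen preferred on 2 ballots; Dube wins 5–2.
Larsen vs Hoang: Larsen preferred on 2 ballots; Hoang wins 5–2.
Rivera vs Dube: 3 for Rivera, 4 for Dube — Dube by 4–3.
Rivera vs Hoang: 3+2 = 5 for Rivera, 2 for Hoang — Rivera by 5–2.
Dube vs Hoang: Dube preferred on 3+2 = 5 ballots; Dube wins 5–2.
Only Dube has no losses; Dube is the Condorcet winner.

Dube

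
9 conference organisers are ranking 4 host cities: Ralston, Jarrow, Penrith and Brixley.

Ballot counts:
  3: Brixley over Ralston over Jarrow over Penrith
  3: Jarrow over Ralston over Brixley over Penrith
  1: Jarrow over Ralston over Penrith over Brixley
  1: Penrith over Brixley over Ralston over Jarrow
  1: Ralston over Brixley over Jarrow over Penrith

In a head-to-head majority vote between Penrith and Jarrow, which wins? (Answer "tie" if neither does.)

Ballots ranking Penrith above Jarrow: 1.
Ballots ranking Jarrow above Penrith: 9 − 1 = 8.
Jarrow wins the head-to-head 8–1.

Jarrow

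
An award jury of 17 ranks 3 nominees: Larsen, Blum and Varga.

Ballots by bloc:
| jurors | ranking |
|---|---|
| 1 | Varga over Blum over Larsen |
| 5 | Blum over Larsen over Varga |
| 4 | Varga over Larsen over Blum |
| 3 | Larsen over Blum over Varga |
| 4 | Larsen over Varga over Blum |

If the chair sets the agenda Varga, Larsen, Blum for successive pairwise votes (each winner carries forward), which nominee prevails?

Larsen

Round 1: Varga vs Larsen — 5–12, Larsen advances.
Round 2: Larsen vs Blum — 11–6, Larsen advances.
Larsen survives the agenda.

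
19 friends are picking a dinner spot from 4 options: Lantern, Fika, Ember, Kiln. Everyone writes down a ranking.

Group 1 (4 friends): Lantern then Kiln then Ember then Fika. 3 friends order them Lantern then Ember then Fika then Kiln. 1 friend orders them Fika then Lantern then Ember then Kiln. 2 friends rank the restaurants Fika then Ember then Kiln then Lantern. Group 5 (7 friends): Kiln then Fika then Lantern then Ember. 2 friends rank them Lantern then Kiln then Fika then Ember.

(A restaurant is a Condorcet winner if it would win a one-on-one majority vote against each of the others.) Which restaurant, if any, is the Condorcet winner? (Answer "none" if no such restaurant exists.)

Head-to-head results (19 friends):
Lantern–Fika: Fika 10–9.
Lantern vs Ember: Lantern, 17–2.
Lantern vs Kiln: Lantern, 10–9.
Fika vs Ember: Fika wins 12–7.
Fika–Kiln: Kiln 13–6.
Ember–Kiln: Kiln 13–6.
Each restaurant drops at least one matchup (Lantern loses to Fika; Fika loses to Kiln; Ember loses to Lantern; Kiln loses to Lantern); the cycle Lantern beats Kiln beats Fika beats Lantern rules out a Condorcet winner.

none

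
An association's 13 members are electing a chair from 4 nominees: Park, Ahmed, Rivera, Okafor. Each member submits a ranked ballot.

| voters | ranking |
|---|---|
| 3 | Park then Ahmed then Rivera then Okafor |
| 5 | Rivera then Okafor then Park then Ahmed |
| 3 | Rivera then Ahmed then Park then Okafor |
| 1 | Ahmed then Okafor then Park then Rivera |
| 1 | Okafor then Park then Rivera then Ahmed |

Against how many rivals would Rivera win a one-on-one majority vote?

3

Rivera against each rival (13 voters):
Rivera vs Park: Rivera is ranked higher on 5+3 = 8 ballots, Park on 5. Rivera wins 8–5.
Rivera vs Ahmed: Rivera, 9–4.
Rivera vs Okafor: Rivera preferred on 3+5+3 = 11 ballots; Rivera wins 11–2.
Rivera beats Park, Ahmed, Okafor — 3 pairwise wins.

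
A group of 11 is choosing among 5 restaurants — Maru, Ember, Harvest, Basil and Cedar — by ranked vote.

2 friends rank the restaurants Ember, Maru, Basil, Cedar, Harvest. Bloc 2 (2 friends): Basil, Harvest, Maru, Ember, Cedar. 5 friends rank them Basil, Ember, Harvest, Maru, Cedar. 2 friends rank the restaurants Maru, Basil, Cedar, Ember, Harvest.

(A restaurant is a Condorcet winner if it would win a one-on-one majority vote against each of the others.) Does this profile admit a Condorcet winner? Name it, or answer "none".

Basil

Check each pair by majority over 11 ballots:
Maru vs Ember: 2+2 = 4 for Maru, 7 for Ember — Ember by 7–4.
Maru–Harvest: Harvest 7–4.
Maru vs Basil: 2+2 = 4 for Maru, 7 for Basil — Basil by 7–4.
Maru vs Cedar: Maru wins 11–0.
Ember vs Harvest: Ember preferred on 2+5+2 = 9 ballots; Ember wins 9–2.
Ember vs Basil: Ember preferred on 2 ballots; Basil wins 9–2.
Ember vs Cedar: Ember is ranked higher on 2+2+5 = 9 ballots, Cedar on 2. Ember wins 9–2.
Harvest vs Basil: Harvest preferred on 0 ballots; Basil wins 11–0.
Harvest–Cedar: Harvest 7–4.
Basil vs Cedar: 11 to 0, Basil.
Basil wins every pairwise contest, so Basil is the Condorcet winner.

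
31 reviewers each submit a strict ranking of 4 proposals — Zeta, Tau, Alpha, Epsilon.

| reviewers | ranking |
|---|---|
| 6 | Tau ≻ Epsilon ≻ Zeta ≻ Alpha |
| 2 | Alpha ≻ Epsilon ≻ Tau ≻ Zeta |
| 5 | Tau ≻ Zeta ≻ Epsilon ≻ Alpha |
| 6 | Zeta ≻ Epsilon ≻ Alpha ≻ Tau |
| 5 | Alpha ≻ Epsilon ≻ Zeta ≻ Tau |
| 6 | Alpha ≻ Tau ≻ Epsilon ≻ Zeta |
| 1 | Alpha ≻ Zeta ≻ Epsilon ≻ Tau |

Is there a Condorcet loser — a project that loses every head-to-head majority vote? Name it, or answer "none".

Pairwise majorities:
Zeta vs Tau: Zeta is ranked higher on 6+5+1 = 12 ballots, Tau on 19. Tau wins 19–12.
Zeta vs Alpha: Zeta preferred on 6+5+6 = 17 ballots; Zeta wins 17–14.
Zeta vs Epsilon: 5+6+1 = 12 for Zeta, 19 for Epsilon — Epsilon by 19–12.
Tau–Alpha: Alpha 20–11.
Tau–Epsilon: Tau 17–14.
Alpha–Epsilon: Epsilon 17–14.
No project is winless: Zeta beats Alpha; Tau beats Zeta; Alpha beats Tau; Epsilon beats Zeta. There is no Condorcet loser.

none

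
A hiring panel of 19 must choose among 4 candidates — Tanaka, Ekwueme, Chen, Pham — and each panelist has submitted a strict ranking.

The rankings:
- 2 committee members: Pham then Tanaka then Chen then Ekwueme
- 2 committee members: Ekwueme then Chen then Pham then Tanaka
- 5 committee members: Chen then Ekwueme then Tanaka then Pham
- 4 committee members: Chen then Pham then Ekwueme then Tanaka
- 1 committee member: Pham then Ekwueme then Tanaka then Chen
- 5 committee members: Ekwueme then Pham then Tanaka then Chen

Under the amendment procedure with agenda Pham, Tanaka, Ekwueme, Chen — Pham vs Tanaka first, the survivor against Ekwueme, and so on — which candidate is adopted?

Round 1: Pham vs Tanaka — 14–5, Pham advances.
Round 2: Pham vs Ekwueme — 7–12, Ekwueme advances.
Round 3: Ekwueme vs Chen — 8–11, Chen advances.
Chen survives the agenda.

Chen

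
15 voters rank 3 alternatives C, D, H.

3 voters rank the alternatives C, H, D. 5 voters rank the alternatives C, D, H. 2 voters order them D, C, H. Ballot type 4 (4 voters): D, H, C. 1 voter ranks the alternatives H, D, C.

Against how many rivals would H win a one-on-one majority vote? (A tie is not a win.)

H against each rival (15 voters):
H–C: C 10–5.
H vs D: D wins 11–4.
H beats no one; loses to C, D — 0 pairwise wins.

0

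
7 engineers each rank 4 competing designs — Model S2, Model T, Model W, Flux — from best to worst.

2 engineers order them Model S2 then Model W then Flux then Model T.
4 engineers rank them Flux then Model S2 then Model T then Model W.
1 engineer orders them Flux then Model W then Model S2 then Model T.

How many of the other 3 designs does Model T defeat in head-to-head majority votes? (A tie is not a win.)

1

Model T against each rival (7 engineers):
Model T vs Model S2: Model T is ranked higher on 0 ballots, Model S2 on 7. Model S2 wins 7–0.
Model T vs Model W: Model T is ranked higher on 4 ballots, Model W on 3. Model T wins 4–3.
Model T vs Flux: Flux, 7–0.
Model T beats Model W; loses to Model S2, Flux — 1 pairwise win.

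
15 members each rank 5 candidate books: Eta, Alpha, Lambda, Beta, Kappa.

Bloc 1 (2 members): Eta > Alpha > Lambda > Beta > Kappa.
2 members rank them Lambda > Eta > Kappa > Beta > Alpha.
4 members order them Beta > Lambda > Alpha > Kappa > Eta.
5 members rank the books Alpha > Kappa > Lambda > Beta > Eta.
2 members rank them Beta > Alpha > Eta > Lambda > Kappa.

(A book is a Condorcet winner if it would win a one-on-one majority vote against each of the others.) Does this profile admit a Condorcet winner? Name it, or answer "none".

none

Pairwise majorities:
Eta vs Alpha: 2+2 = 4 for Eta, 11 for Alpha — Alpha by 11–4.
Eta vs Lambda: 2+2 = 4 for Eta, 11 for Lambda — Lambda by 11–4.
Eta vs Beta: Beta wins 11–4.
Eta vs Kappa: Kappa wins 9–6.
Alpha vs Lambda: Alpha wins 9–6.
Alpha vs Beta: 7 to 8, Beta.
Alpha–Kappa: Alpha 13–2.
Lambda vs Beta: 2+2+5 = 9 for Lambda, 6 for Beta — Lambda by 9–6.
Lambda vs Kappa: Lambda, 10–5.
Beta–Kappa: Beta 8–7.
Every book loses at least once (Eta loses to Alpha; Alpha loses to Beta; Lambda loses to Alpha; Beta loses to Lambda; Kappa loses to Alpha). The majority relation contains the cycle Alpha → Lambda → Beta → Alpha, so there is no Condorcet winner.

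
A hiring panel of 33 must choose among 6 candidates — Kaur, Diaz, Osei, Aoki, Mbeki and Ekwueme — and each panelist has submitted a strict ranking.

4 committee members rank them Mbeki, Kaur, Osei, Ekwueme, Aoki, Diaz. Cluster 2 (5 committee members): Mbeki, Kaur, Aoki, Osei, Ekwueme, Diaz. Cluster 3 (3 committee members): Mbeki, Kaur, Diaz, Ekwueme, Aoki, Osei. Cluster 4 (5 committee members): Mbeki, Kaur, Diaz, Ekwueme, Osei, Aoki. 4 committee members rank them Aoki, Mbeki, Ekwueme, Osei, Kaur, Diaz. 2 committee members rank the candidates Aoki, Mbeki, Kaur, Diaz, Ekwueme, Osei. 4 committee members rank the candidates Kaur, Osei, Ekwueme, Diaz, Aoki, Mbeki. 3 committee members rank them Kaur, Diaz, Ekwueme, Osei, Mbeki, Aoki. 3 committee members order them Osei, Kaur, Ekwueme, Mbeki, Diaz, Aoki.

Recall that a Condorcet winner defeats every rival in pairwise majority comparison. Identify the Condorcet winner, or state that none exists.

Mbeki

Check each pair by majority over 33 ballots:
Kaur vs Diaz: Kaur wins 33–0.
Kaur vs Osei: Kaur wins 26–7.
Kaur vs Aoki: Kaur wins 27–6.
Kaur vs Mbeki: Mbeki, 23–10.
Kaur vs Ekwueme: Kaur, 29–4.
Diaz–Osei: Osei 20–13.
Diaz–Aoki: Diaz 18–15.
Diaz vs Mbeki: Mbeki, 26–7.
Diaz vs Ekwueme: Ekwueme wins 20–13.
Osei vs Aoki: Osei wins 19–14.
Osei vs Mbeki: Mbeki, 23–10.
Osei vs Ekwueme: Ekwueme wins 17–16.
Aoki vs Mbeki: Mbeki wins 23–10.
Aoki vs Ekwueme: Ekwueme, 22–11.
Mbeki–Ekwueme: Mbeki 23–10.
Mbeki beats each of Kaur, Diaz, Osei, Aoki, Ekwueme — Mbeki is the Condorcet winner.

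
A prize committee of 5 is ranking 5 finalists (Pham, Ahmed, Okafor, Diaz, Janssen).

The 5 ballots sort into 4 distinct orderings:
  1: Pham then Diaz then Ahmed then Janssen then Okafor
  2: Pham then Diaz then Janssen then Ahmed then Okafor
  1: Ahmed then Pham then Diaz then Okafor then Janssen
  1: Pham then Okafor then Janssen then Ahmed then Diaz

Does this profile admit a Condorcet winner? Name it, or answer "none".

Pairwise majorities:
Pham vs Ahmed: 1+2+1 = 4 for Pham, 1 for Ahmed — Pham by 4–1.
Pham vs Okafor: Pham is ranked higher on 1+2+1+1 = 5 ballots, Okafor on 0. Pham wins 5–0.
Pham vs Diaz: Pham is ranked higher on 1+2+1+1 = 5 ballots, Diaz on 0. Pham wins 5–0.
Pham vs Janssen: Pham preferred on 1+2+1+1 = 5 ballots; Pham wins 5–0.
Ahmed vs Okafor: 1+2+1 = 4 for Ahmed, 1 for Okafor — Ahmed by 4–1.
Ahmed vs Diaz: 2 to 3, Diaz.
Ahmed vs Janssen: 2 to 3, Janssen.
Okafor vs Diaz: 1 for Okafor, 4 for Diaz — Diaz by 4–1.
Okafor vs Janssen: 1+1 = 2 for Okafor, 3 for Janssen — Janssen by 3–2.
Diaz vs Janssen: Diaz preferred on 1+2+1 = 4 ballots; Diaz wins 4–1.
Pham beats each of Ahmed, Okafor, Diaz, Janssen — Pham is the Condorcet winner.

Pham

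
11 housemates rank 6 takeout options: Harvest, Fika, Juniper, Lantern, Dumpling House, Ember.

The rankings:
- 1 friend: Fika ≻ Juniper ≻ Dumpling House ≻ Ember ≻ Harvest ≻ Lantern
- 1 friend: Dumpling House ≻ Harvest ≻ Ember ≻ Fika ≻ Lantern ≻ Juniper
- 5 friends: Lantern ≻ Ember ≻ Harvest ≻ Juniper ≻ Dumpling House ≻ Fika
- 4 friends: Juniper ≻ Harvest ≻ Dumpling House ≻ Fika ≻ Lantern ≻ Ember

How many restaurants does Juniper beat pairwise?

2

Juniper against each rival (11 friends):
Juniper vs Harvest: Juniper preferred on 1+4 = 5 ballots; Harvest wins 6–5.
Juniper–Fika: Juniper 9–2.
Juniper vs Lantern: Juniper is ranked higher on 1+4 = 5 ballots, Lantern on 6. Lantern wins 6–5.
Juniper vs Dumpling House: Juniper, 10–1.
Juniper vs Ember: Ember wins 6–5.
Juniper beats Fika, Dumpling House; loses to Harvest, Lantern, Ember — 2 pairwise wins.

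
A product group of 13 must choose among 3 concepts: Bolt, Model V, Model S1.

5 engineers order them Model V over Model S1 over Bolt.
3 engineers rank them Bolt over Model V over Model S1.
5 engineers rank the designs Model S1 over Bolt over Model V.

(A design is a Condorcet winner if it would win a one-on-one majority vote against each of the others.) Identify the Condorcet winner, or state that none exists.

none

Head-to-head results (13 engineers):
Bolt vs Model V: Bolt wins 8–5.
Bolt vs Model S1: Model S1 wins 10–3.
Model V vs Model S1: Model V preferred on 5+3 = 8 ballots; Model V wins 8–5.
Each design drops at least one matchup (Bolt loses to Model S1; Model V loses to Bolt; Model S1 loses to Model V); the cycle Bolt > Model V > Model S1 > Bolt rules out a Condorcet winner.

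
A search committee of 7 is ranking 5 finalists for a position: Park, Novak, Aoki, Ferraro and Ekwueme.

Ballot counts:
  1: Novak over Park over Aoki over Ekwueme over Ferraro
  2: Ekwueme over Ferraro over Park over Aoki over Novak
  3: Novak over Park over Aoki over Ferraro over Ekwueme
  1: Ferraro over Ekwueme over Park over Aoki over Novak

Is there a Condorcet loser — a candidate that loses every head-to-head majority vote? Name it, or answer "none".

Head-to-head results (7 committee members):
Park–Novak: Novak 4–3.
Park vs Aoki: 7 to 0, Park.
Park vs Ferraro: Park preferred on 1+3 = 4 ballots; Park wins 4–3.
Park vs Ekwueme: 4 to 3, Park.
Novak vs Aoki: Novak, 4–3.
Novak vs Ferraro: Novak, 4–3.
Novak vs Ekwueme: Novak, 4–3.
Aoki vs Ferraro: Aoki wins 4–3.
Aoki vs Ekwueme: 4 to 3, Aoki.
Ferraro vs Ekwueme: Ferraro, 4–3.
Ekwueme loses to every other candidate — it is the Condorcet loser.

Ekwueme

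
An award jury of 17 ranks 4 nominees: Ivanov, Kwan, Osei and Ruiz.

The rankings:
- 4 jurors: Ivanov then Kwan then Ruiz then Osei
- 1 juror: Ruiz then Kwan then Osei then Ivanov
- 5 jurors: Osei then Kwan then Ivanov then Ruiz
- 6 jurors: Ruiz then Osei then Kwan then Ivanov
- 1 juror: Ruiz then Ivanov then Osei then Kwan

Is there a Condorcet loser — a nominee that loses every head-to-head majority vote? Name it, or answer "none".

none

Pairwise majorities:
Ivanov vs Kwan: Ivanov preferred on 4+1 = 5 ballots; Kwan wins 12–5.
Ivanov vs Osei: Ivanov preferred on 4+1 = 5 ballots; Osei wins 12–5.
Ivanov vs Ruiz: Ivanov wins 9–8.
Kwan vs Osei: 4+1 = 5 for Kwan, 12 for Osei — Osei by 12–5.
Kwan vs Ruiz: Kwan, 9–8.
Osei vs Ruiz: Ruiz wins 12–5.
No nominee is winless: Ivanov beats Ruiz; Kwan beats Ivanov; Osei beats Ivanov; Ruiz beats Osei. There is no Condorcet loser.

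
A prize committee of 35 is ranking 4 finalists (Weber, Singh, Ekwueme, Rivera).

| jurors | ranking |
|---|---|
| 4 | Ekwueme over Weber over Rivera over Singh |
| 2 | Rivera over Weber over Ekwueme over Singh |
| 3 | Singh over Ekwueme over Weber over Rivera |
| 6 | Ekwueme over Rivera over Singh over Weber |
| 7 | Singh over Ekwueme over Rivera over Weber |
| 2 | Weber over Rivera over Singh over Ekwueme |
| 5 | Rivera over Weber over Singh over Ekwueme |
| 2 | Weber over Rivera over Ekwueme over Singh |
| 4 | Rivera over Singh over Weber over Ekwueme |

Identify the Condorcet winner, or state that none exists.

none

Head-to-head results (35 jurors):
Weber–Singh: Singh 20–15.
Weber–Ekwueme: Ekwueme 20–15.
Weber vs Rivera: Rivera, 24–11.
Singh vs Ekwueme: Singh, 21–14.
Singh–Rivera: Rivera 25–10.
Ekwueme vs Rivera: Ekwueme, 20–15.
No nominee is unbeaten: Weber loses to Singh; Singh loses to Rivera; Ekwueme loses to Singh; Rivera loses to Ekwueme. In particular Singh > Ekwueme > Rivera > Singh is a majority cycle — no Condorcet winner exists.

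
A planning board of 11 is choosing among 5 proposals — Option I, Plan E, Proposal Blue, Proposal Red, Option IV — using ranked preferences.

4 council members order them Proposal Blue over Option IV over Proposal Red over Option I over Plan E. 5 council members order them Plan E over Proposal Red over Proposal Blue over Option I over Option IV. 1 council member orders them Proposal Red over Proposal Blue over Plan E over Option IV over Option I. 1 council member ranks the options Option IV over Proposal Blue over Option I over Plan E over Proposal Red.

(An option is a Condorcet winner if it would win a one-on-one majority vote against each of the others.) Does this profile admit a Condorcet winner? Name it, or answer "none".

Pairwise majorities:
Option I vs Plan E: Plan E wins 6–5.
Option I–Proposal Blue: Proposal Blue 11–0.
Option I vs Proposal Red: Proposal Red, 10–1.
Option I vs Option IV: Option IV, 6–5.
Plan E–Proposal Blue: Proposal Blue 6–5.
Plan E vs Proposal Red: Plan E wins 6–5.
Plan E–Option IV: Plan E 6–5.
Proposal Blue–Proposal Red: Proposal Red 6–5.
Proposal Blue vs Option IV: Proposal Blue, 10–1.
Proposal Red vs Option IV: Proposal Red wins 6–5.
No option is unbeaten: Option I loses to Plan E; Plan E loses to Proposal Blue; Proposal Blue loses to Proposal Red; Proposal Red loses to Plan E; Option IV loses to Plan E. In particular Plan E → Proposal Red → Proposal Blue → Plan E is a majority cycle — no Condorcet winner exists.

none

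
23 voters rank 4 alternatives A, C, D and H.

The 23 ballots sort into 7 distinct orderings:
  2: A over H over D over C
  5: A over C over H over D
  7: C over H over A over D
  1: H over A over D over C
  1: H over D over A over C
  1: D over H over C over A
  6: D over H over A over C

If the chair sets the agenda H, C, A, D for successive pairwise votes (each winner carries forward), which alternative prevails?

A

Round 1: H vs C — 11–12, C advances.
Round 2: C vs A — 8–15, A advances.
Round 3: A vs D — 15–8, A advances.
The agenda winner is A.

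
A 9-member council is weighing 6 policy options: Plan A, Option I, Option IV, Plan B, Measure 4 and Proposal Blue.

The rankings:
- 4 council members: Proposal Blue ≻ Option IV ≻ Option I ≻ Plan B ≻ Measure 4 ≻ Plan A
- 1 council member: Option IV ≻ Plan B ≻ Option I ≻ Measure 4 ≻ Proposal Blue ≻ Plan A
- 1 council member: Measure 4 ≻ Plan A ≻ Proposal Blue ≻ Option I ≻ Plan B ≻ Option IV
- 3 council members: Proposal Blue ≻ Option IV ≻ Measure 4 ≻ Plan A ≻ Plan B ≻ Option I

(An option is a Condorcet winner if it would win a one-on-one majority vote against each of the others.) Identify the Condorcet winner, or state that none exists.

Proposal Blue

Pairwise majorities:
Plan A vs Option I: Option I, 5–4.
Plan A–Option IV: Option IV 8–1.
Plan A vs Plan B: Plan A preferred on 1+3 = 4 ballots; Plan B wins 5–4.
Plan A vs Measure 4: Plan A is ranked higher on 0 ballots, Measure 4 on 9. Measure 4 wins 9–0.
Plan A vs Proposal Blue: 1 to 8, Proposal Blue.
Option I vs Option IV: Option I preferred on 1 ballot; Option IV wins 8–1.
Option I vs Plan B: Option I preferred on 4+1 = 5 ballots; Option I wins 5–4.
Option I vs Measure 4: 4+1 = 5 for Option I, 4 for Measure 4 — Option I by 5–4.
Option I vs Proposal Blue: Option I is ranked higher on 1 ballot, Proposal Blue on 8. Proposal Blue wins 8–1.
Option IV vs Plan B: Option IV, 8–1.
Option IV vs Measure 4: Option IV wins 8–1.
Option IV vs Proposal Blue: Proposal Blue wins 8–1.
Plan B vs Measure 4: Plan B, 5–4.
Plan B vs Proposal Blue: Plan B is ranked higher on 1 ballot, Proposal Blue on 8. Proposal Blue wins 8–1.
Measure 4 vs Proposal Blue: 1+1 = 2 for Measure 4, 7 for Proposal Blue — Proposal Blue by 7–2.
Only Proposal Blue has no losses; Proposal Blue is the Condorcet winner.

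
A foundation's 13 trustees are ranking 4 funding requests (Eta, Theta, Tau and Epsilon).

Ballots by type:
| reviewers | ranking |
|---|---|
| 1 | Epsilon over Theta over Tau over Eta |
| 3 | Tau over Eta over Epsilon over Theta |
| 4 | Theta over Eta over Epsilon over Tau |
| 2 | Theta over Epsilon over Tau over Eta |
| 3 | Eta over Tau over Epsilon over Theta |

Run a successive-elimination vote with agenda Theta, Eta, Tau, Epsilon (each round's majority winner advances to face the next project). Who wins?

Epsilon

Round 1: Theta vs Eta — 7–6, Theta advances.
Round 2: Theta vs Tau — 7–6, Theta advances.
Round 3: Theta vs Epsilon — 6–7, Epsilon advances.
The agenda winner is Epsilon.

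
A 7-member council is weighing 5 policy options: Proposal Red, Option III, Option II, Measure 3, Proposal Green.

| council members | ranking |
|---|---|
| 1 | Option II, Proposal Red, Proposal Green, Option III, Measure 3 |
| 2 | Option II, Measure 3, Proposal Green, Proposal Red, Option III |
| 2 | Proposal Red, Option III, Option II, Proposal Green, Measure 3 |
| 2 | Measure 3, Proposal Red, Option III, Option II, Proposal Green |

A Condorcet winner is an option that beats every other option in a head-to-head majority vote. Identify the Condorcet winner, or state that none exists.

Head-to-head results (7 council members):
Proposal Red vs Option III: Proposal Red preferred on 1+2+2+2 = 7 ballots; Proposal Red wins 7–0.
Proposal Red vs Option II: Proposal Red is ranked higher on 2+2 = 4 ballots, Option II on 3. Proposal Red wins 4–3.
Proposal Red vs Measure 3: 1+2 = 3 for Proposal Red, 4 for Measure 3 — Measure 3 by 4–3.
Proposal Red vs Proposal Green: Proposal Red preferred on 1+2+2 = 5 ballots; Proposal Red wins 5–2.
Option III vs Option II: Option III is ranked higher on 2+2 = 4 ballots, Option II on 3. Option III wins 4–3.
Option III vs Measure 3: Option III is ranked higher on 1+2 = 3 ballots, Measure 3 on 4. Measure 3 wins 4–3.
Option III vs Proposal Green: Option III is ranked higher on 2+2 = 4 ballots, Proposal Green on 3. Option III wins 4–3.
Option II vs Measure 3: Option II is ranked higher on 1+2+2 = 5 ballots, Measure 3 on 2. Option II wins 5–2.
Option II vs Proposal Green: 7 to 0, Option II.
Measure 3 vs Proposal Green: 2+2 = 4 for Measure 3, 3 for Proposal Green — Measure 3 by 4–3.
Each option drops at least one matchup (Proposal Red loses to Measure 3; Option III loses to Proposal Red; Option II loses to Proposal Red; Measure 3 loses to Option II; Proposal Green loses to Proposal Red); the cycle Proposal Red beats Option II beats Measure 3 beats Proposal Red rules out a Condorcet winner.

none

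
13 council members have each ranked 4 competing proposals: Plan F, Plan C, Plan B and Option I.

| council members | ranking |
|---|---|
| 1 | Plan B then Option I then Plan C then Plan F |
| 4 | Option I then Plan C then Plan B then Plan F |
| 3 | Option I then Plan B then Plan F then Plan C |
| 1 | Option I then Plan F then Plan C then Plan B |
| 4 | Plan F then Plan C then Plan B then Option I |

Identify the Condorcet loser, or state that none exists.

Pairwise majorities:
Plan F vs Plan C: 3+1+4 = 8 for Plan F, 5 for Plan C — Plan F by 8–5.
Plan F vs Plan B: 5 to 8, Plan B.
Plan F–Option I: Option I 9–4.
Plan C vs Plan B: Plan C is ranked higher on 4+1+4 = 9 ballots, Plan B on 4. Plan C wins 9–4.
Plan C vs Option I: Option I, 9–4.
Plan B–Option I: Option I 8–5.
Each option has at least one pairwise win (Plan F beats Plan C; Plan C beats Plan B; Plan B beats Plan F; Option I beats Plan F) — no Condorcet loser.

none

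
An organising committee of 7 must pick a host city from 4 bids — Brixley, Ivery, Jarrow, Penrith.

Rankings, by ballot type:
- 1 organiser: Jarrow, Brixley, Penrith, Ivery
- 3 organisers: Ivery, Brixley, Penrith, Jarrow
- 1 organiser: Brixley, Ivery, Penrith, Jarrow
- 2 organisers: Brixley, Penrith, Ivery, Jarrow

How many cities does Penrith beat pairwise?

Penrith against each rival (7 organisers):
Penrith vs Brixley: Brixley, 7–0.
Penrith–Ivery: Ivery 4–3.
Penrith vs Jarrow: Penrith preferred on 3+1+2 = 6 ballots; Penrith wins 6–1.
Penrith beats Jarrow; loses to Brixley, Ivery — 1 pairwise win.

1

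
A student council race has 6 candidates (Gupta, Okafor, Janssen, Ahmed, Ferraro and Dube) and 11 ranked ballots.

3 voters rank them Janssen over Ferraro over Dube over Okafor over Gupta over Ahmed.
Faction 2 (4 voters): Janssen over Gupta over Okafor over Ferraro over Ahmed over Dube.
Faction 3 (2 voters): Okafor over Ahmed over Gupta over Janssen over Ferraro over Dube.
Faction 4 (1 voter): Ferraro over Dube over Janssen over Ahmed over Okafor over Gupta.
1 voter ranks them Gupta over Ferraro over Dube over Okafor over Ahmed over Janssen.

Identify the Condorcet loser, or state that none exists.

Pairwise majorities:
Gupta vs Okafor: Okafor wins 6–5.
Gupta vs Janssen: 3 to 8, Janssen.
Gupta vs Ahmed: Gupta preferred on 3+4+1 = 8 ballots; Gupta wins 8–3.
Gupta–Ferraro: Gupta 7–4.
Gupta vs Dube: Gupta is ranked higher on 4+2+1 = 7 ballots, Dube on 4. Gupta wins 7–4.
Okafor vs Janssen: Janssen, 8–3.
Okafor vs Ahmed: Okafor is ranked higher on 3+4+2+1 = 10 ballots, Ahmed on 1. Okafor wins 10–1.
Okafor–Ferraro: Okafor 6–5.
Okafor vs Dube: Okafor, 6–5.
Janssen vs Ahmed: 3+4+1 = 8 for Janssen, 3 for Ahmed — Janssen by 8–3.
Janssen vs Ferraro: Janssen preferred on 3+4+2 = 9 ballots; Janssen wins 9–2.
Janssen vs Dube: 3+4+2 = 9 for Janssen, 2 for Dube — Janssen by 9–2.
Ahmed–Ferraro: Ferraro 9–2.
Ahmed–Dube: Ahmed 6–5.
Ferraro vs Dube: Ferraro, 11–0.
Only Dube has no wins; Dube is the Condorcet loser.

Dube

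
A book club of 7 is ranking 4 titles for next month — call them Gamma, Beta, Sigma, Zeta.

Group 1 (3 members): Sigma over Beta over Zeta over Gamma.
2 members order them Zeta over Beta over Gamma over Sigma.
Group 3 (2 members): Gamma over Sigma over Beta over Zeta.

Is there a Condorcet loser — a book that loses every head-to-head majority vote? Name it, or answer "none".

Pairwise majorities:
Gamma vs Beta: 2 for Gamma, 5 for Beta — Beta by 5–2.
Gamma vs Sigma: 2+2 = 4 for Gamma, 3 for Sigma — Gamma by 4–3.
Gamma vs Zeta: 2 for Gamma, 5 for Zeta — Zeta by 5–2.
Beta vs Sigma: Beta is ranked higher on 2 ballots, Sigma on 5. Sigma wins 5–2.
Beta vs Zeta: 3+2 = 5 for Beta, 2 for Zeta — Beta by 5–2.
Sigma vs Zeta: 3+2 = 5 for Sigma, 2 for Zeta — Sigma by 5–2.
Each book has at least one pairwise win (Gamma beats Sigma; Beta beats Gamma; Sigma beats Beta; Zeta beats Gamma) — no Condorcet loser.

none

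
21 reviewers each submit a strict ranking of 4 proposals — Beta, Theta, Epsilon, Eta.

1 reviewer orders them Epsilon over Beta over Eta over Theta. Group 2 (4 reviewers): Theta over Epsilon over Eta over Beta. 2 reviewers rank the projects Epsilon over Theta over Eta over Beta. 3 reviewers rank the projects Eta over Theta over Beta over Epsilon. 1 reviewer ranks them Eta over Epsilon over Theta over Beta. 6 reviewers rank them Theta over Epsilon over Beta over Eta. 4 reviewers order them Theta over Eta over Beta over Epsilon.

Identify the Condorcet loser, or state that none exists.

Head-to-head results (21 reviewers):
Beta vs Theta: Theta wins 20–1.
Beta vs Epsilon: 3+4 = 7 for Beta, 14 for Epsilon — Epsilon by 14–7.
Beta vs Eta: Eta wins 14–7.
Theta vs Epsilon: Theta, 17–4.
Theta–Eta: Theta 16–5.
Epsilon vs Eta: Epsilon wins 13–8.
Beta loses to every other project — it is the Condorcet loser.

Beta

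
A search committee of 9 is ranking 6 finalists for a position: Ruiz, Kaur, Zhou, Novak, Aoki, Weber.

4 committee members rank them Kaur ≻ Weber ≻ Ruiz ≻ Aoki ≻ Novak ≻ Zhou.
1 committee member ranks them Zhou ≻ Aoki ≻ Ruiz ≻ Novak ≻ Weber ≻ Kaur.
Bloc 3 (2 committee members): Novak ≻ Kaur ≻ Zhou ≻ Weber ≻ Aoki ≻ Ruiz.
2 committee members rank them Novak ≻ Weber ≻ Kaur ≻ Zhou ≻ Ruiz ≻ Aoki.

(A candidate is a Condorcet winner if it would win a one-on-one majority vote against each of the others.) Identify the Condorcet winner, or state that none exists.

Head-to-head results (9 committee members):
Ruiz vs Kaur: Kaur wins 8–1.
Ruiz vs Zhou: Zhou, 5–4.
Ruiz–Novak: Ruiz 5–4.
Ruiz vs Aoki: Ruiz wins 6–3.
Ruiz vs Weber: Weber, 8–1.
Kaur vs Zhou: Kaur, 8–1.
Kaur vs Novak: Novak, 5–4.
Kaur vs Aoki: Kaur, 8–1.
Kaur–Weber: Kaur 6–3.
Zhou–Novak: Novak 8–1.
Zhou–Aoki: Zhou 5–4.
Zhou–Weber: Weber 6–3.
Novak vs Aoki: Aoki wins 5–4.
Novak vs Weber: Novak wins 5–4.
Aoki–Weber: Weber 8–1.
No candidate is unbeaten: Ruiz loses to Kaur; Kaur loses to Novak; Zhou loses to Kaur; Novak loses to Ruiz; Aoki loses to Ruiz; Weber loses to Kaur. In particular Ruiz > Novak > Kaur > Ruiz is a majority cycle — no Condorcet winner exists.

none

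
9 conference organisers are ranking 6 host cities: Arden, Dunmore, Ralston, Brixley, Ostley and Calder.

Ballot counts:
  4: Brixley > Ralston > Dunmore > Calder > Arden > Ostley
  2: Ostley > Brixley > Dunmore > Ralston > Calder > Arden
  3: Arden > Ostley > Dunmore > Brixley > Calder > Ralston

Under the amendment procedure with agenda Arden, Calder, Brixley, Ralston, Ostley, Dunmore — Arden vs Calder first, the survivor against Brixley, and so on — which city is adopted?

Ostley

Round 1: Arden vs Calder — 3–6, Calder advances.
Round 2: Calder vs Brixley — 0–9, Brixley advances.
Round 3: Brixley vs Ralston — 9–0, Brixley advances.
Round 4: Brixley vs Ostley — 4–5, Ostley advances.
Round 5: Ostley vs Dunmore — 5–4, Ostley advances.
Ostley survives the agenda.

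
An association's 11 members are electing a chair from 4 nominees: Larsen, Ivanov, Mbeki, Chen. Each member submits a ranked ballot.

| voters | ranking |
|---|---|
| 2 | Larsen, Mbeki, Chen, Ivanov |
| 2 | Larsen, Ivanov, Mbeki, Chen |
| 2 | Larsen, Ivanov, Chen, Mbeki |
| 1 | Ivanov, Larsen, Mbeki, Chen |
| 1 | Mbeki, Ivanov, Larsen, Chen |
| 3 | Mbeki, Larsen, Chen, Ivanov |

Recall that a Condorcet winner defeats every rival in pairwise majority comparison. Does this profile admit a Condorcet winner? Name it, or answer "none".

Check each pair by majority over 11 ballots:
Larsen–Ivanov: Larsen 9–2.
Larsen vs Mbeki: Larsen wins 7–4.
Larsen–Chen: Larsen 11–0.
Ivanov–Mbeki: Mbeki 6–5.
Ivanov vs Chen: Ivanov wins 6–5.
Mbeki vs Chen: Mbeki wins 9–2.
Only Larsen has no losses; Larsen is the Condorcet winner.

Larsen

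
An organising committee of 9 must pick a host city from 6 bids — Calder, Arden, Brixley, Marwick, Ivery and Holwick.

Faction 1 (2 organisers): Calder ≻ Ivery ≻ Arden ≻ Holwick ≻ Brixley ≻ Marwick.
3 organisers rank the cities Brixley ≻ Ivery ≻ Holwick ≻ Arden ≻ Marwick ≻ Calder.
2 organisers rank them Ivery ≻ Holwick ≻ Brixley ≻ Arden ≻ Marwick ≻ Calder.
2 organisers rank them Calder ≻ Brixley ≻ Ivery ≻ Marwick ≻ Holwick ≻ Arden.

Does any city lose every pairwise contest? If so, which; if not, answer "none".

Calder

Head-to-head results (9 organisers):
Calder vs Arden: Arden wins 5–4.
Calder vs Brixley: 4 to 5, Brixley.
Calder vs Marwick: 4 to 5, Marwick.
Calder vs Ivery: 4 to 5, Ivery.
Calder vs Holwick: 4 to 5, Holwick.
Arden vs Brixley: Brixley, 7–2.
Arden vs Marwick: Arden is ranked higher on 2+3+2 = 7 ballots, Marwick on 2. Arden wins 7–2.
Arden vs Ivery: Ivery, 9–0.
Arden vs Holwick: Holwick wins 7–2.
Brixley vs Marwick: Brixley wins 9–0.
Brixley vs Ivery: Brixley wins 5–4.
Brixley vs Holwick: 3+2 = 5 for Brixley, 4 for Holwick — Brixley by 5–4.
Marwick vs Ivery: Ivery wins 9–0.
Marwick vs Holwick: Marwick is ranked higher on 2 ballots, Holwick on 7. Holwick wins 7–2.
Ivery vs Holwick: Ivery is ranked higher on 2+3+2+2 = 9 ballots, Holwick on 0. Ivery wins 9–0.
Calder is beaten in every head-to-head and is the Condorcet loser.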